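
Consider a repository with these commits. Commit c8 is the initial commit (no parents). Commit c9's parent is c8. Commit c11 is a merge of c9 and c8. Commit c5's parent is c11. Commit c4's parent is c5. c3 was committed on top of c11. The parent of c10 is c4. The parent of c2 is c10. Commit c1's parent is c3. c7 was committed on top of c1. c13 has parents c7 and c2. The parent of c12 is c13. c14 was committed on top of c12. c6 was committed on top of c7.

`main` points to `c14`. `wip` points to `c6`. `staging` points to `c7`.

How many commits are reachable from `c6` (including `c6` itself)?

Walking parent pointers from c6: reachable set = {c1, c11, c3, c6, c7, c8, c9}.
That is 7 commits.

7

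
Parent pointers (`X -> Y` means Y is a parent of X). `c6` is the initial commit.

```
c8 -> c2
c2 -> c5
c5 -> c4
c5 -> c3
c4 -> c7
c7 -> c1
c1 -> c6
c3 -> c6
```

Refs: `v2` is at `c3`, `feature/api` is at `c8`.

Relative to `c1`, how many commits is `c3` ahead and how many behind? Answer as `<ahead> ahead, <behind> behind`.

1 ahead, 1 behind

Reachable from c3: {c3, c6}.
Reachable from c1: {c1, c6}.
Only in c3's history (ahead): {c3} — 1.
Only in c1's history (behind): {c1} — 1.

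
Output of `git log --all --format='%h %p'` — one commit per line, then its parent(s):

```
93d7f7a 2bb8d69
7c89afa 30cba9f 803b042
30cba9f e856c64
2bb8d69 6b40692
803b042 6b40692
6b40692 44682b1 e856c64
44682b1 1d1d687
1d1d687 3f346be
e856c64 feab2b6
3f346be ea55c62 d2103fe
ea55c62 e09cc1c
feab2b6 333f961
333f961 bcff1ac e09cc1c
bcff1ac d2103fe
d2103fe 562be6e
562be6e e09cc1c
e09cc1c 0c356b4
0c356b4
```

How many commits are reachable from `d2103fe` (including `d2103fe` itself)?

Walking parent pointers from d2103fe: reachable set = {0c356b4, 562be6e, d2103fe, e09cc1c}.
That is 4 commits.

4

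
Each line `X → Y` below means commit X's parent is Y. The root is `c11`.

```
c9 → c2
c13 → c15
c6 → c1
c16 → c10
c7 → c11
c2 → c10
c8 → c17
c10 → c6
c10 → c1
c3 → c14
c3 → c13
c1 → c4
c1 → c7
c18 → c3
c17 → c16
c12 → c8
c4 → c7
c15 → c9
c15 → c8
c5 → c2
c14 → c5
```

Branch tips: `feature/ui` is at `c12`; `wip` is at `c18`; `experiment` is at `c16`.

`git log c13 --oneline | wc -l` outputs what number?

13

Walking parent pointers from c13: reachable set = {c1, c10, c11, c13, c15, c16, c17, c2, c4, c6, c7, c8, c9}.
That is 13 commits.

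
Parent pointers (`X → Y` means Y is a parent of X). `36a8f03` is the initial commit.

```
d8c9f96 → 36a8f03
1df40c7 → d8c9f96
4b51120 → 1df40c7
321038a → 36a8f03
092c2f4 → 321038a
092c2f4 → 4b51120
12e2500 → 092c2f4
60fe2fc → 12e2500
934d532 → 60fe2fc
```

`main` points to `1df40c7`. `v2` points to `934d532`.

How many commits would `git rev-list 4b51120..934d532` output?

5

Reachable from 934d532: {092c2f4, 12e2500, 1df40c7, 321038a, 36a8f03, 4b51120, 60fe2fc, 934d532, d8c9f96}.
Reachable from 4b51120: {1df40c7, 36a8f03, 4b51120, d8c9f96}.
In 934d532's history but not 4b51120's: {092c2f4, 12e2500, 321038a, 60fe2fc, 934d532} — 5 commits.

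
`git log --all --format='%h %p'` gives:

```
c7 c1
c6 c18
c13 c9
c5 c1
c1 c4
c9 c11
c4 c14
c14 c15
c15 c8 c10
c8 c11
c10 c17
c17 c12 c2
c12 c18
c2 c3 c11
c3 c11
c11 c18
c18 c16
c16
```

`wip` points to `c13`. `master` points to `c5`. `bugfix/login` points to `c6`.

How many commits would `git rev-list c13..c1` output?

Reachable from c1: {c1, c10, c11, c12, c14, c15, c16, c17, c18, c2, c3, c4, c8}.
Reachable from c13: {c11, c13, c16, c18, c9}.
In c1's history but not c13's: {c1, c10, c12, c14, c15, c17, c2, c3, c4, c8} — 10 commits.

10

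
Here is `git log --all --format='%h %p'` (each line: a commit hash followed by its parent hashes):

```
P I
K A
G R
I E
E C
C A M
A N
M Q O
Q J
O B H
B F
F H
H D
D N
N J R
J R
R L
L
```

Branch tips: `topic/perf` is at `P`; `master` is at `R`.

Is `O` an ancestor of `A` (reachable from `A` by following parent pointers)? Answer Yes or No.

Ancestors of A: {A, J, L, N, R}.
O is not in that set, so it is not an ancestor of A.

No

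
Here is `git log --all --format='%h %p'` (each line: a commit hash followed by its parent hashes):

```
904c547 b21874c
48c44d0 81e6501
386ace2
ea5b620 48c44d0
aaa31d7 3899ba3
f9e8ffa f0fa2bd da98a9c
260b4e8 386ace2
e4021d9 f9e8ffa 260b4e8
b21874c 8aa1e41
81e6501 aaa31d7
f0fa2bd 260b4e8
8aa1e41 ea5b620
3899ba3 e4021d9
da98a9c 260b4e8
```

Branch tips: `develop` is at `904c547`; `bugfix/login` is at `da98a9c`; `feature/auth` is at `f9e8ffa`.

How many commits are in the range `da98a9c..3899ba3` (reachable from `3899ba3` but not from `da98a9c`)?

Reachable from 3899ba3: {260b4e8, 386ace2, 3899ba3, da98a9c, e4021d9, f0fa2bd, f9e8ffa}.
Reachable from da98a9c: {260b4e8, 386ace2, da98a9c}.
In 3899ba3's history but not da98a9c's: {3899ba3, e4021d9, f0fa2bd, f9e8ffa} — 4 commits.

4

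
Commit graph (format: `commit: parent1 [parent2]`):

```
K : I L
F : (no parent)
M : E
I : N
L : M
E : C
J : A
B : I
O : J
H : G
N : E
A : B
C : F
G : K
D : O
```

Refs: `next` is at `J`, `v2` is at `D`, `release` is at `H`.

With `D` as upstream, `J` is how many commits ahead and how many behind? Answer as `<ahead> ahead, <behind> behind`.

0 ahead, 2 behind

Reachable from J: {A, B, C, E, F, I, J, N}.
Reachable from D: {A, B, C, D, E, F, I, J, N, O}.
Only in J's history (ahead): {} — 0.
Only in D's history (behind): {D, O} — 2.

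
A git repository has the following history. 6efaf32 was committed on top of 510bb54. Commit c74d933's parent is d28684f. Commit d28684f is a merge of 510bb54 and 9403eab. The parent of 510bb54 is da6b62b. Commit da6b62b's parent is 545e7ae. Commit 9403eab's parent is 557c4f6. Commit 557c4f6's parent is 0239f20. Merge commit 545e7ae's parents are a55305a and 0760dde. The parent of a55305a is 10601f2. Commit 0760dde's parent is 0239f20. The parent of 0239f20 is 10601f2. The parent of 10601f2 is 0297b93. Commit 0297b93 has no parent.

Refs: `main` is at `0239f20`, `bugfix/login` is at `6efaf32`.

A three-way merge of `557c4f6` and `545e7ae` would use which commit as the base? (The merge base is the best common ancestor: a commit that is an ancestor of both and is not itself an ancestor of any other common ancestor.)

Ancestors of 557c4f6: {0239f20, 0297b93, 10601f2, 557c4f6}.
Ancestors of 545e7ae: {0239f20, 0297b93, 0760dde, 10601f2, 545e7ae, a55305a}.
Common ancestors: {0239f20, 0297b93, 10601f2}.
Among these, 0239f20 is not an ancestor of any other common ancestor — it is the merge base.

0239f20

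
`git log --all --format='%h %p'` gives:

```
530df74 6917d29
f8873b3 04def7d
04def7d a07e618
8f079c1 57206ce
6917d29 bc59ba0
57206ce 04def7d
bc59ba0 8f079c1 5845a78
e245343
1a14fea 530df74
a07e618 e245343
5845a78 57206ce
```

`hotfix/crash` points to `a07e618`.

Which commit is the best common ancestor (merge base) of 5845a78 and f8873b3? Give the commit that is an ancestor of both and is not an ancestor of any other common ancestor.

Ancestors of 5845a78: {04def7d, 57206ce, 5845a78, a07e618, e245343}.
Ancestors of f8873b3: {04def7d, a07e618, e245343, f8873b3}.
Common ancestors: {04def7d, a07e618, e245343}.
Among these, 04def7d is not an ancestor of any other common ancestor — it is the merge base.

04def7d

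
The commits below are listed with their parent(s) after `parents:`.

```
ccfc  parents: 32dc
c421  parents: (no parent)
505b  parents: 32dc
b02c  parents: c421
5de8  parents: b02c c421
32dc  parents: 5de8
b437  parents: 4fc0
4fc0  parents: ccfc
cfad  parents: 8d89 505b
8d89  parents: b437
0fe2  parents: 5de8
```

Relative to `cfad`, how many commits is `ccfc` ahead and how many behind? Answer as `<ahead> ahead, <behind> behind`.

0 ahead, 5 behind

Reachable from ccfc: {32dc, 5de8, b02c, c421, ccfc}.
Reachable from cfad: {32dc, 4fc0, 505b, 5de8, 8d89, b02c, b437, c421, ccfc, cfad}.
Only in ccfc's history (ahead): {} — 0.
Only in cfad's history (behind): {4fc0, 505b, 8d89, b437, cfad} — 5.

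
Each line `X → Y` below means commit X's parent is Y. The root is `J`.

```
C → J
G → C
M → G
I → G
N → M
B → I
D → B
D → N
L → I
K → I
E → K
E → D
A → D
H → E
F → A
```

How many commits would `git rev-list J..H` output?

Reachable from H: {B, C, D, E, G, H, I, J, K, M, N}.
Reachable from J: {J}.
In H's history but not J's: {B, C, D, E, G, H, I, K, M, N} — 10 commits.

10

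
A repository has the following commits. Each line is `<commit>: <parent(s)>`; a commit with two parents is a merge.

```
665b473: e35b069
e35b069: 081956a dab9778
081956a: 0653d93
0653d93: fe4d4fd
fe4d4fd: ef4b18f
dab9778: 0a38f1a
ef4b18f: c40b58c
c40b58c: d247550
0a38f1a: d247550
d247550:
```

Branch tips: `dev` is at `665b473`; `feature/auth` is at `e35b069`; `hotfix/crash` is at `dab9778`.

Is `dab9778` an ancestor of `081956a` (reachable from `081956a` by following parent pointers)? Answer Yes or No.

Ancestors of 081956a: {0653d93, 081956a, c40b58c, d247550, ef4b18f, fe4d4fd}.
dab9778 is not in that set, so it is not an ancestor of 081956a.

No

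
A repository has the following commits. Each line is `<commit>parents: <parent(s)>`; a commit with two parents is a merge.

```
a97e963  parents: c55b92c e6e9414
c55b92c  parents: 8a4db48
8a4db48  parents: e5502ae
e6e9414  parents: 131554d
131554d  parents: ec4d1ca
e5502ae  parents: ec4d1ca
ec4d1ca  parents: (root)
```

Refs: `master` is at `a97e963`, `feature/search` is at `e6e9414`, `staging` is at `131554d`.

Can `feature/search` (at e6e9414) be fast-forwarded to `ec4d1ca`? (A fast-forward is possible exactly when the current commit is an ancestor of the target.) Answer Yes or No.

A fast-forward from e6e9414 to ec4d1ca is possible iff e6e9414 is an ancestor of ec4d1ca.
Ancestors of ec4d1ca: {ec4d1ca}.
e6e9414 is not among them, so fast-forward is not possible.

No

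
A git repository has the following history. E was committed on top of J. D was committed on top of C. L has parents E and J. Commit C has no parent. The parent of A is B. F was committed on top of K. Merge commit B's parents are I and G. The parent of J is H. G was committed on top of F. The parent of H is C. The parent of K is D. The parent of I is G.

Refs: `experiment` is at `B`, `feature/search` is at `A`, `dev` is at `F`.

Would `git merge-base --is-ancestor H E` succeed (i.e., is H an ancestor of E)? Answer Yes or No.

Ancestors of E (commits reachable by following parents): {C, E, H, J}.
H is in that set, so it is an ancestor of E.

Yes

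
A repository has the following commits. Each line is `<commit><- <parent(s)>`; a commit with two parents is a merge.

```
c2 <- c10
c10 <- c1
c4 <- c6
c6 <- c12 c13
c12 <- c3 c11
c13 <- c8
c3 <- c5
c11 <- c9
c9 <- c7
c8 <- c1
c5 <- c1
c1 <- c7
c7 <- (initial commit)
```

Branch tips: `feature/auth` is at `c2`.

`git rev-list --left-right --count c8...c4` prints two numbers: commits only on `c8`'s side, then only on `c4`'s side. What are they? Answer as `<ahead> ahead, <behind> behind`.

Reachable from c8: {c1, c7, c8}.
Reachable from c4: {c1, c11, c12, c13, c3, c4, c5, c6, c7, c8, c9}.
Only in c8's history (ahead): {} — 0.
Only in c4's history (behind): {c11, c12, c13, c3, c4, c5, c6, c9} — 8.

0 ahead, 8 behind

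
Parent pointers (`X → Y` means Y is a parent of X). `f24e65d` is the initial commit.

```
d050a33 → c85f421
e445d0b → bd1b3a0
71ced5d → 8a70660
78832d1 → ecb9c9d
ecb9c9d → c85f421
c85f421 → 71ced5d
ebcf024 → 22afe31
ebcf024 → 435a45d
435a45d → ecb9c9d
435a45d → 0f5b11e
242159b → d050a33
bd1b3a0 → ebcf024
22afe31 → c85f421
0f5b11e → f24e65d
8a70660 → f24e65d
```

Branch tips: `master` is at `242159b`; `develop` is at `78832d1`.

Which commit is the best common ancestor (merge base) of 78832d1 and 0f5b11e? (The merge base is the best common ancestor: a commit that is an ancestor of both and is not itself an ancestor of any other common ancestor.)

Ancestors of 78832d1: {71ced5d, 78832d1, 8a70660, c85f421, ecb9c9d, f24e65d}.
Ancestors of 0f5b11e: {0f5b11e, f24e65d}.
Common ancestors: {f24e65d}.
The only common ancestor is f24e65d, so it is the merge base.

f24e65d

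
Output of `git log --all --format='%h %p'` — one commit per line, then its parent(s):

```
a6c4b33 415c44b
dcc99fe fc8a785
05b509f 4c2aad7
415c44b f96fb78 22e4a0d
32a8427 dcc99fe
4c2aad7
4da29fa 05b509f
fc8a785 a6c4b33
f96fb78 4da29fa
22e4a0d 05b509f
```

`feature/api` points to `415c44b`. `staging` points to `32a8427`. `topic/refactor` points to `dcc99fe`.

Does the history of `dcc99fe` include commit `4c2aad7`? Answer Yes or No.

Yes

Ancestors of dcc99fe (commits reachable by following parents): {05b509f, 22e4a0d, 415c44b, 4c2aad7, 4da29fa, a6c4b33, dcc99fe, f96fb78, fc8a785}.
4c2aad7 is in that set, so it is an ancestor of dcc99fe.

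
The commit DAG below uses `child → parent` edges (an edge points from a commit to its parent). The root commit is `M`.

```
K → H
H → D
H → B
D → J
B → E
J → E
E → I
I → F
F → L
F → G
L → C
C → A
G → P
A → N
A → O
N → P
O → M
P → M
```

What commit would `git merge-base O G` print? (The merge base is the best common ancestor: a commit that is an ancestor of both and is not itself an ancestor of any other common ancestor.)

M

Ancestors of O: {M, O}.
Ancestors of G: {G, M, P}.
Common ancestors: {M}.
The only common ancestor is M, so it is the merge base.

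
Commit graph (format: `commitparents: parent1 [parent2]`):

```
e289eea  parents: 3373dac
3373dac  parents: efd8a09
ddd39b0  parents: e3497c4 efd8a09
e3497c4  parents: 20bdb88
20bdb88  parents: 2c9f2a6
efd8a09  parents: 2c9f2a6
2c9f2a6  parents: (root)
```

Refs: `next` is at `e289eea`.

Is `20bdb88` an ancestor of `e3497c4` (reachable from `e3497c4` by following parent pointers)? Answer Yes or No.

Ancestors of e3497c4 (commits reachable by following parents): {20bdb88, 2c9f2a6, e3497c4}.
20bdb88 is in that set, so it is an ancestor of e3497c4.

Yes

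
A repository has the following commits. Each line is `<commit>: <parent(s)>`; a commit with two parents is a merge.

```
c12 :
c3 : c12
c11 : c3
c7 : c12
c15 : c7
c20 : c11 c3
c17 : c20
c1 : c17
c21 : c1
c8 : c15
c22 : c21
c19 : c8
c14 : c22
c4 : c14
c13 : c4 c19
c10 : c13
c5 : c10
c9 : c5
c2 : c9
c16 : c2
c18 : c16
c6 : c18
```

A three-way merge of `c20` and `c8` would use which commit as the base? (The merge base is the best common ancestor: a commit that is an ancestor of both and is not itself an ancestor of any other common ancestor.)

c12

Ancestors of c20: {c11, c12, c20, c3}.
Ancestors of c8: {c12, c15, c7, c8}.
Common ancestors: {c12}.
The only common ancestor is c12, so it is the merge base.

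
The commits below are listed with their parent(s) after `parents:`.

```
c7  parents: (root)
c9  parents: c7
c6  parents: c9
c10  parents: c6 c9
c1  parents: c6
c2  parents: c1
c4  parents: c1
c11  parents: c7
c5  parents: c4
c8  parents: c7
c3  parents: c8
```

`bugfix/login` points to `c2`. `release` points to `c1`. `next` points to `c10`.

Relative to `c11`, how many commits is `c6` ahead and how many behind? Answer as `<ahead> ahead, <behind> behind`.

2 ahead, 1 behind

Reachable from c6: {c6, c7, c9}.
Reachable from c11: {c11, c7}.
Only in c6's history (ahead): {c6, c9} — 2.
Only in c11's history (behind): {c11} — 1.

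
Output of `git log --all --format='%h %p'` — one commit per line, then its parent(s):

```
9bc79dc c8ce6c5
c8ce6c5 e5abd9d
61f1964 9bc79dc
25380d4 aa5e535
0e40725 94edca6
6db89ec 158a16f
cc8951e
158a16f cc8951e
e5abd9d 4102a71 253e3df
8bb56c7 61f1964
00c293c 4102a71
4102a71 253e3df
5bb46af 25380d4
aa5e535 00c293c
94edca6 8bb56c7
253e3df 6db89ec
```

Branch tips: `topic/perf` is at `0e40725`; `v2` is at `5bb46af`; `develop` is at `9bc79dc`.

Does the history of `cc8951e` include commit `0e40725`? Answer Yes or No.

No

Ancestors of cc8951e: {cc8951e}.
0e40725 is not in that set, so it is not an ancestor of cc8951e.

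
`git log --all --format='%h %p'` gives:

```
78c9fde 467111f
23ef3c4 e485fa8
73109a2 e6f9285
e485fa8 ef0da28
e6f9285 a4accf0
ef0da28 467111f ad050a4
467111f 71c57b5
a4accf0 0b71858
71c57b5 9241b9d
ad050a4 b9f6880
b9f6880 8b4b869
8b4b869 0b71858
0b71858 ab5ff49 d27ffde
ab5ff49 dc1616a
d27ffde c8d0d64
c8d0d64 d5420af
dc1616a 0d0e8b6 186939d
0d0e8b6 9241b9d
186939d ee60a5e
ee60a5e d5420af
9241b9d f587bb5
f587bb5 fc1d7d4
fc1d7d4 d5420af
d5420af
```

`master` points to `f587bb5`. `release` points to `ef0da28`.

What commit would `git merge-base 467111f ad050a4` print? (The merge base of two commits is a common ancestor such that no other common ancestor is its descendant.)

Ancestors of 467111f: {467111f, 71c57b5, 9241b9d, d5420af, f587bb5, fc1d7d4}.
Ancestors of ad050a4: {0b71858, 0d0e8b6, 186939d, 8b4b869, 9241b9d, ab5ff49, ad050a4, b9f6880, c8d0d64, d27ffde, d5420af, dc1616a, ee60a5e, f587bb5, fc1d7d4}.
Common ancestors: {9241b9d, d5420af, f587bb5, fc1d7d4}.
Among these, 9241b9d is not an ancestor of any other common ancestor — it is the merge base.

9241b9d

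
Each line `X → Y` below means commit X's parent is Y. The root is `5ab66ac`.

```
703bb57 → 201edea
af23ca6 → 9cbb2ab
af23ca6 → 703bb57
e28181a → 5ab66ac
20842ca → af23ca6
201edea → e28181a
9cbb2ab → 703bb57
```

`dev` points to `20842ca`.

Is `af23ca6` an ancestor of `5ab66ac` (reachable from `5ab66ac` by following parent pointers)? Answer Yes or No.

No

Ancestors of 5ab66ac: {5ab66ac}.
af23ca6 is not in that set, so it is not an ancestor of 5ab66ac.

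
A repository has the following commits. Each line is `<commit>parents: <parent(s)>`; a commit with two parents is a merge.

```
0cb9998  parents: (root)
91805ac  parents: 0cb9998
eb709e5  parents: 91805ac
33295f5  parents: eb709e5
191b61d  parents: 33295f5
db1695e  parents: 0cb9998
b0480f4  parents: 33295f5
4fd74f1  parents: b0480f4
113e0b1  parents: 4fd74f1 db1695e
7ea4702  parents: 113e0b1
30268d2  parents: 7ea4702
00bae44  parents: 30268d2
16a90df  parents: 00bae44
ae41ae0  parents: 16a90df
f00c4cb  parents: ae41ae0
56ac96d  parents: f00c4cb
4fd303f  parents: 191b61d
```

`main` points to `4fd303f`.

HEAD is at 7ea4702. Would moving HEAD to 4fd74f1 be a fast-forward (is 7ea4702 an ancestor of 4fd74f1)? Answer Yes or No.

No

A fast-forward from 7ea4702 to 4fd74f1 is possible iff 7ea4702 is an ancestor of 4fd74f1.
Ancestors of 4fd74f1: {0cb9998, 33295f5, 4fd74f1, 91805ac, b0480f4, eb709e5}.
7ea4702 is not among them, so fast-forward is not possible.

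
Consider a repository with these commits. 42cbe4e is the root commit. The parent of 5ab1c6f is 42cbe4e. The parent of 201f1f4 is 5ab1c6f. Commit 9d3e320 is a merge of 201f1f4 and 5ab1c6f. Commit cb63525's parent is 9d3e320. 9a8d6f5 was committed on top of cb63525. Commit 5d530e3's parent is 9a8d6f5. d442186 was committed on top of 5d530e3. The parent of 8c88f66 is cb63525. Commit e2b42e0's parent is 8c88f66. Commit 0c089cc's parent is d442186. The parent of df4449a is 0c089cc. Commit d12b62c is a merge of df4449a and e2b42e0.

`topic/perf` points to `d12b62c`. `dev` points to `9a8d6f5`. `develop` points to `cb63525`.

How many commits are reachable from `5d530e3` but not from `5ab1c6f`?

Reachable from 5d530e3: {201f1f4, 42cbe4e, 5ab1c6f, 5d530e3, 9a8d6f5, 9d3e320, cb63525}.
Reachable from 5ab1c6f: {42cbe4e, 5ab1c6f}.
In 5d530e3's history but not 5ab1c6f's: {201f1f4, 5d530e3, 9a8d6f5, 9d3e320, cb63525} — 5 commits.

5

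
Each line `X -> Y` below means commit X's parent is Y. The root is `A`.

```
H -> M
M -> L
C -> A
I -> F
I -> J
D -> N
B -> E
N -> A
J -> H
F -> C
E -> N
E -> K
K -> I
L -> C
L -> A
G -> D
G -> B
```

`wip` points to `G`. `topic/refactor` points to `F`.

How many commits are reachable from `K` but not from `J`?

Reachable from K: {A, C, F, H, I, J, K, L, M}.
Reachable from J: {A, C, H, J, L, M}.
In K's history but not J's: {F, I, K} — 3 commits.

3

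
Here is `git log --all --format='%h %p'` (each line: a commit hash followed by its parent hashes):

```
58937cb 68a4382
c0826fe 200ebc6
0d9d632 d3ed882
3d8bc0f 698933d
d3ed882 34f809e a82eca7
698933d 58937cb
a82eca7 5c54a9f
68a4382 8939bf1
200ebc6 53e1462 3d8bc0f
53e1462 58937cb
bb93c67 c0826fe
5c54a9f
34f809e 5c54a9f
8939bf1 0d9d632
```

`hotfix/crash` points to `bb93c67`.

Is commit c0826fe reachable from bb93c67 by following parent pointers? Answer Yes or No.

Ancestors of bb93c67 (commits reachable by following parents): {0d9d632, 200ebc6, 34f809e, 3d8bc0f, 53e1462, 58937cb, 5c54a9f, 68a4382, 698933d, 8939bf1, a82eca7, bb93c67, c0826fe, d3ed882}.
c0826fe is in that set, so it is an ancestor of bb93c67.

Yes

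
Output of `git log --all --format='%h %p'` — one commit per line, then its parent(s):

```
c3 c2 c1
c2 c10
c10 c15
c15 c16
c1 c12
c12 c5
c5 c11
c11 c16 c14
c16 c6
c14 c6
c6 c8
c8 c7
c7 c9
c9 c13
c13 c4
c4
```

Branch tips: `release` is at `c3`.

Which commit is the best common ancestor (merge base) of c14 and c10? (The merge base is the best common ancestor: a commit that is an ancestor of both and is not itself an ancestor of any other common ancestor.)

Ancestors of c14: {c13, c14, c4, c6, c7, c8, c9}.
Ancestors of c10: {c10, c13, c15, c16, c4, c6, c7, c8, c9}.
Common ancestors: {c13, c4, c6, c7, c8, c9}.
Among these, c6 is not an ancestor of any other common ancestor — it is the merge base.

c6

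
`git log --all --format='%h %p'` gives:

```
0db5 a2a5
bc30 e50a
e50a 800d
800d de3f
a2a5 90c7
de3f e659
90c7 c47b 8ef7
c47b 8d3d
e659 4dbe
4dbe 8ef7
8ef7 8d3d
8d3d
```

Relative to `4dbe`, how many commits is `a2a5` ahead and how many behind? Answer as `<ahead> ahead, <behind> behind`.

Reachable from a2a5: {8d3d, 8ef7, 90c7, a2a5, c47b}.
Reachable from 4dbe: {4dbe, 8d3d, 8ef7}.
Only in a2a5's history (ahead): {90c7, a2a5, c47b} — 3.
Only in 4dbe's history (behind): {4dbe} — 1.

3 ahead, 1 behind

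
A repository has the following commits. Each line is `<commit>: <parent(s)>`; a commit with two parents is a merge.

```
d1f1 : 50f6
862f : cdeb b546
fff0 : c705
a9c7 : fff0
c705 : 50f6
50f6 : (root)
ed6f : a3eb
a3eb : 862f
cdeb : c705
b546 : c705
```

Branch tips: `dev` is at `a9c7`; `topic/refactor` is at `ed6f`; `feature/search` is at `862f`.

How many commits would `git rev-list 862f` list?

5

Walking parent pointers from 862f: reachable set = {50f6, 862f, b546, c705, cdeb}.
That is 5 commits.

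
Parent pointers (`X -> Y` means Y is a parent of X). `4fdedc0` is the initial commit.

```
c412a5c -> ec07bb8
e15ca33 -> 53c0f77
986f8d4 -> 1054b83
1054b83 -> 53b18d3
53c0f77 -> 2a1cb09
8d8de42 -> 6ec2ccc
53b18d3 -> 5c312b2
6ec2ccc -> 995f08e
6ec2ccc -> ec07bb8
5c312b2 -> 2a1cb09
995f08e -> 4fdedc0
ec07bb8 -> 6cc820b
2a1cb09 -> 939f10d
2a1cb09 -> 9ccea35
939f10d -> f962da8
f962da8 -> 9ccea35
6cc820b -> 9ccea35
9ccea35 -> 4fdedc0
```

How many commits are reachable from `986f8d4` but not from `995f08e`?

Reachable from 986f8d4: {1054b83, 2a1cb09, 4fdedc0, 53b18d3, 5c312b2, 939f10d, 986f8d4, 9ccea35, f962da8}.
Reachable from 995f08e: {4fdedc0, 995f08e}.
In 986f8d4's history but not 995f08e's: {1054b83, 2a1cb09, 53b18d3, 5c312b2, 939f10d, 986f8d4, 9ccea35, f962da8} — 8 commits.

8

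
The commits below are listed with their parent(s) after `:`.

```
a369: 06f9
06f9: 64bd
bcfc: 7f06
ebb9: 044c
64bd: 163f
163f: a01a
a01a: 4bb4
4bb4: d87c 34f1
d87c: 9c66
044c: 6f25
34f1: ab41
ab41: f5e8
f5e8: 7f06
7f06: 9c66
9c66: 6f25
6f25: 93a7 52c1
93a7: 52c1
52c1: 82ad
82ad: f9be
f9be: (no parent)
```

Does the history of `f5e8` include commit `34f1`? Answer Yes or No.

Ancestors of f5e8: {52c1, 6f25, 7f06, 82ad, 93a7, 9c66, f5e8, f9be}.
34f1 is not in that set, so it is not an ancestor of f5e8.

No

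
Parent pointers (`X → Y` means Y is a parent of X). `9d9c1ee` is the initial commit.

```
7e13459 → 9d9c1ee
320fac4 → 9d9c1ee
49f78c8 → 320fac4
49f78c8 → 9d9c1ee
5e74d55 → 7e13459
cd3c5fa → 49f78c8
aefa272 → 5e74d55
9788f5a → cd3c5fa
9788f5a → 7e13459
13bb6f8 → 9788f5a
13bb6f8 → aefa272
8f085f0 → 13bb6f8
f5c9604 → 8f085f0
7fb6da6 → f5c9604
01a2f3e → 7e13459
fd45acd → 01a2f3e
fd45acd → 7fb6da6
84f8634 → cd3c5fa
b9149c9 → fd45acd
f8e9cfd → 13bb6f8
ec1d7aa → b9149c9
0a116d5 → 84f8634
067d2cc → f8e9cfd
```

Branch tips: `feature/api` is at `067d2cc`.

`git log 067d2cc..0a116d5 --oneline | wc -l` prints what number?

2

Reachable from 0a116d5: {0a116d5, 320fac4, 49f78c8, 84f8634, 9d9c1ee, cd3c5fa}.
Reachable from 067d2cc: {067d2cc, 13bb6f8, 320fac4, 49f78c8, 5e74d55, 7e13459, 9788f5a, 9d9c1ee, aefa272, cd3c5fa, f8e9cfd}.
In 0a116d5's history but not 067d2cc's: {0a116d5, 84f8634} — 2 commits.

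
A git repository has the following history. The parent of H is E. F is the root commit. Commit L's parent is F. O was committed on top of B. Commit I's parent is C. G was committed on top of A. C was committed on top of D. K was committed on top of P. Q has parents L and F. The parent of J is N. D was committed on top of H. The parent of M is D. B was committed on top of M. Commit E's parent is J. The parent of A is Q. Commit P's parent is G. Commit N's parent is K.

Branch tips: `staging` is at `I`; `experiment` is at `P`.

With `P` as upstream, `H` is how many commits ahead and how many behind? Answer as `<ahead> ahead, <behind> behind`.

5 ahead, 0 behind

Reachable from H: {A, E, F, G, H, J, K, L, N, P, Q}.
Reachable from P: {A, F, G, L, P, Q}.
Only in H's history (ahead): {E, H, J, K, N} — 5.
Only in P's history (behind): {} — 0.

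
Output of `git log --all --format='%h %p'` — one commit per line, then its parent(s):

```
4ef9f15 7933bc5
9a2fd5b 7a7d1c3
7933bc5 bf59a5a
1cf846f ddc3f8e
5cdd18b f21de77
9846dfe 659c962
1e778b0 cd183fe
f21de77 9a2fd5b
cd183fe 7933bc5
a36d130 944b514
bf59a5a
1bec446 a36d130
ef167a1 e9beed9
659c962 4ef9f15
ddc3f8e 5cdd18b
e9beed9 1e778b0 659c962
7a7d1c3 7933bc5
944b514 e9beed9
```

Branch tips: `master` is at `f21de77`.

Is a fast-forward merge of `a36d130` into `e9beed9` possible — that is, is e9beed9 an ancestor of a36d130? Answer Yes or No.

A fast-forward from e9beed9 to a36d130 is possible iff e9beed9 is an ancestor of a36d130.
Ancestors of a36d130: {1e778b0, 4ef9f15, 659c962, 7933bc5, 944b514, a36d130, bf59a5a, cd183fe, e9beed9}.
e9beed9 is among them, so fast-forward is possible.

Yes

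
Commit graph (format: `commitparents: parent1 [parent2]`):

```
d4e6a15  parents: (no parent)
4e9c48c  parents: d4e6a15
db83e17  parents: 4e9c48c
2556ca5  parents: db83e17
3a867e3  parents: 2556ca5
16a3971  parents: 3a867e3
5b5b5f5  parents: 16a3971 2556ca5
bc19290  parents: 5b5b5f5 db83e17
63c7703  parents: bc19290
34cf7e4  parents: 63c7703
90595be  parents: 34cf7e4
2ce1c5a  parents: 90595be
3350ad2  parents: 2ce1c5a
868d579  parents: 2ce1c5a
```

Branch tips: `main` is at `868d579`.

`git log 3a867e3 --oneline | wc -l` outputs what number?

Walking parent pointers from 3a867e3: reachable set = {2556ca5, 3a867e3, 4e9c48c, d4e6a15, db83e17}.
That is 5 commits.

5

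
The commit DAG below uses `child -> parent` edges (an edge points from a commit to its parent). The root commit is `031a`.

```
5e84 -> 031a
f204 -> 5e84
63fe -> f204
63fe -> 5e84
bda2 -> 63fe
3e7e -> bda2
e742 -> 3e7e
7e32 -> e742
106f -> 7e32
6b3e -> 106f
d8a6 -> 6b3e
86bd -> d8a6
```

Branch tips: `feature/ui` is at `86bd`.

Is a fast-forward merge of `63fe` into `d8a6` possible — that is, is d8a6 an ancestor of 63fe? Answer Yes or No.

A fast-forward from d8a6 to 63fe is possible iff d8a6 is an ancestor of 63fe.
Ancestors of 63fe: {031a, 5e84, 63fe, f204}.
d8a6 is not among them, so fast-forward is not possible.

No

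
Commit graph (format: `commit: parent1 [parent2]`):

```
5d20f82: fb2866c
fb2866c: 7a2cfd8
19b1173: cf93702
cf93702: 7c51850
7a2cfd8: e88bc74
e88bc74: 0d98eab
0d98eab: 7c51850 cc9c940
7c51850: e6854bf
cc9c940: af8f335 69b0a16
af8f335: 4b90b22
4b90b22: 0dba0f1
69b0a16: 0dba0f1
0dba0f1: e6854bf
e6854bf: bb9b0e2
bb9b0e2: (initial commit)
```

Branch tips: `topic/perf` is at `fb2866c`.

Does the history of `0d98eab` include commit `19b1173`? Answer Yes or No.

No

Ancestors of 0d98eab: {0d98eab, 0dba0f1, 4b90b22, 69b0a16, 7c51850, af8f335, bb9b0e2, cc9c940, e6854bf}.
19b1173 is not in that set, so it is not an ancestor of 0d98eab.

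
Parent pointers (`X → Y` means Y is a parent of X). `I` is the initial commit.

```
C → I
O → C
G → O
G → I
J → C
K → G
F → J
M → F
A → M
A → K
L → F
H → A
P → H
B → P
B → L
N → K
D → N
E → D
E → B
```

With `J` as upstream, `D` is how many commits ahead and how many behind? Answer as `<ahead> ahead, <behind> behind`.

5 ahead, 1 behind

Reachable from D: {C, D, G, I, K, N, O}.
Reachable from J: {C, I, J}.
Only in D's history (ahead): {D, G, K, N, O} — 5.
Only in J's history (behind): {J} — 1.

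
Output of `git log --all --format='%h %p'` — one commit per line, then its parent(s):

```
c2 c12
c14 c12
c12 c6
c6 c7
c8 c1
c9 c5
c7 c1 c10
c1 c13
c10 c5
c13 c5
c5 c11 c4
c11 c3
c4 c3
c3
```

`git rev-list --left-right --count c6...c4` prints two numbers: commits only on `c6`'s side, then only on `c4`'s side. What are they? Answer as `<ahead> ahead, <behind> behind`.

Reachable from c6: {c1, c10, c11, c13, c3, c4, c5, c6, c7}.
Reachable from c4: {c3, c4}.
Only in c6's history (ahead): {c1, c10, c11, c13, c5, c6, c7} — 7.
Only in c4's history (behind): {} — 0.

7 ahead, 0 behind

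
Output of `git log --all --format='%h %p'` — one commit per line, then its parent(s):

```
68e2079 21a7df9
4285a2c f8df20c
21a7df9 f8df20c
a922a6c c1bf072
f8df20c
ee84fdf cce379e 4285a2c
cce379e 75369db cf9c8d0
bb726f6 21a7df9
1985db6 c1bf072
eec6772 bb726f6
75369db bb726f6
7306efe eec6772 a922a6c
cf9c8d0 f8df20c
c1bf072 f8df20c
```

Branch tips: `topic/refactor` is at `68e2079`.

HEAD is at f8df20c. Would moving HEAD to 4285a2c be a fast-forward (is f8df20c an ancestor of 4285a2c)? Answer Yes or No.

Yes

A fast-forward from f8df20c to 4285a2c is possible iff f8df20c is an ancestor of 4285a2c.
Ancestors of 4285a2c: {4285a2c, f8df20c}.
f8df20c is among them, so fast-forward is possible.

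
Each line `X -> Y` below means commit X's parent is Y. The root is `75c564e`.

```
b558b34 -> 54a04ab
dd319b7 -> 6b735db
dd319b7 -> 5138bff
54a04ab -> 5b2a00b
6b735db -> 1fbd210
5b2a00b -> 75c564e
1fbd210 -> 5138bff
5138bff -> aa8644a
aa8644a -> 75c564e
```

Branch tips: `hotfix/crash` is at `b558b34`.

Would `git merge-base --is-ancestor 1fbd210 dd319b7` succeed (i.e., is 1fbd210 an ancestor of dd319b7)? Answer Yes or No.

Ancestors of dd319b7 (commits reachable by following parents): {1fbd210, 5138bff, 6b735db, 75c564e, aa8644a, dd319b7}.
1fbd210 is in that set, so it is an ancestor of dd319b7.

Yes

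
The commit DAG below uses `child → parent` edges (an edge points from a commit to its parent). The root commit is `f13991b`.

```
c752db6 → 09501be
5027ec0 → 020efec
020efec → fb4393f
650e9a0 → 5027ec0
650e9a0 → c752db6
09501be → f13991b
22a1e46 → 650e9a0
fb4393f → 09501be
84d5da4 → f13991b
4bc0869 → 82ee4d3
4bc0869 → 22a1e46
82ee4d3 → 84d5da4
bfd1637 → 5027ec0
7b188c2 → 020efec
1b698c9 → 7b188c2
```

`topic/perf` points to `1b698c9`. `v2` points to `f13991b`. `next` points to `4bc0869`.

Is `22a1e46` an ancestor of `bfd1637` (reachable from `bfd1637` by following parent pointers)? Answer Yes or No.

No

Ancestors of bfd1637: {020efec, 09501be, 5027ec0, bfd1637, f13991b, fb4393f}.
22a1e46 is not in that set, so it is not an ancestor of bfd1637.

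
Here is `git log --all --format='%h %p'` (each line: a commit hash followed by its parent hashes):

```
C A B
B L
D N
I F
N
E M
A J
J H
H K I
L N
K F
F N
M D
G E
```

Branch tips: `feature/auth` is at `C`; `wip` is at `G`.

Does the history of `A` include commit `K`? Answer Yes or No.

Yes

Ancestors of A (commits reachable by following parents): {A, F, H, I, J, K, N}.
K is in that set, so it is an ancestor of A.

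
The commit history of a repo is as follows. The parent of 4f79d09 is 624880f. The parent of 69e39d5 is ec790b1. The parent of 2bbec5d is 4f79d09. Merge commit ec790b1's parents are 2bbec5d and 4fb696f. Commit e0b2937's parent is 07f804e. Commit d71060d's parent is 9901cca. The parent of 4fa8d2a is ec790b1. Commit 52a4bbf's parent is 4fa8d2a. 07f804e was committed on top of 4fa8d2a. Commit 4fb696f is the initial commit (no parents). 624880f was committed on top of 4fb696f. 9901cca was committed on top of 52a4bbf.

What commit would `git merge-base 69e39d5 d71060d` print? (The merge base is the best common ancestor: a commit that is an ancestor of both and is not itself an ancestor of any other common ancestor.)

ec790b1

Ancestors of 69e39d5: {2bbec5d, 4f79d09, 4fb696f, 624880f, 69e39d5, ec790b1}.
Ancestors of d71060d: {2bbec5d, 4f79d09, 4fa8d2a, 4fb696f, 52a4bbf, 624880f, 9901cca, d71060d, ec790b1}.
Common ancestors: {2bbec5d, 4f79d09, 4fb696f, 624880f, ec790b1}.
Among these, ec790b1 is not an ancestor of any other common ancestor — it is the merge base.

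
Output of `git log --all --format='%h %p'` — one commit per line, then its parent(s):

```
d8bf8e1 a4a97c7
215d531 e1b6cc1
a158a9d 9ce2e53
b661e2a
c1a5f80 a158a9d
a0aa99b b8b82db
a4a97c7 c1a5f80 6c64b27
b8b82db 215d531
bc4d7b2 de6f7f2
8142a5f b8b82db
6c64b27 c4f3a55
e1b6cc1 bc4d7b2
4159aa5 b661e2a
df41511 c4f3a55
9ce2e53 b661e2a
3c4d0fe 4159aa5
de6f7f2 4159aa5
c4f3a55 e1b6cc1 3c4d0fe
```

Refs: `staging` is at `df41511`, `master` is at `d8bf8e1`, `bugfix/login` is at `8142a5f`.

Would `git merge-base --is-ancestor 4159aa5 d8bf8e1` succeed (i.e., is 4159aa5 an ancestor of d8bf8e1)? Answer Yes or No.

Ancestors of d8bf8e1 (commits reachable by following parents): {3c4d0fe, 4159aa5, 6c64b27, 9ce2e53, a158a9d, a4a97c7, b661e2a, bc4d7b2, c1a5f80, c4f3a55, d8bf8e1, de6f7f2, e1b6cc1}.
4159aa5 is in that set, so it is an ancestor of d8bf8e1.

Yes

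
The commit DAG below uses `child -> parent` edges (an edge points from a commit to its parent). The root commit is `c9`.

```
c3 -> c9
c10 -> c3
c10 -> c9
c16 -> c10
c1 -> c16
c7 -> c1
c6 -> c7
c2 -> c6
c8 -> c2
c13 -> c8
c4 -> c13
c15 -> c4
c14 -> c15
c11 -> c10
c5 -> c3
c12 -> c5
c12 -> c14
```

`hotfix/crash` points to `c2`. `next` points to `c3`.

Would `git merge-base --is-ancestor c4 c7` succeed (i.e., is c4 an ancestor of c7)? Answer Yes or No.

No

Ancestors of c7: {c1, c10, c16, c3, c7, c9}.
c4 is not in that set, so it is not an ancestor of c7.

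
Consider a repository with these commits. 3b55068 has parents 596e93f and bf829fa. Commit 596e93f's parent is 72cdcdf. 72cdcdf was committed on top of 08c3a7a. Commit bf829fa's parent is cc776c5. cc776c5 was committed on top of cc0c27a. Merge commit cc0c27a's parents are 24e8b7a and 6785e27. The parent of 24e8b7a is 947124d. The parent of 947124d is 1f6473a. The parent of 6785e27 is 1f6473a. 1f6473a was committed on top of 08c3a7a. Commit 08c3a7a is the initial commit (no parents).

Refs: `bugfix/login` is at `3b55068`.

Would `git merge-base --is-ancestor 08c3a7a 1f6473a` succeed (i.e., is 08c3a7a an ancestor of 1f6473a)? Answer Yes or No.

Ancestors of 1f6473a (commits reachable by following parents): {08c3a7a, 1f6473a}.
08c3a7a is in that set, so it is an ancestor of 1f6473a.

Yes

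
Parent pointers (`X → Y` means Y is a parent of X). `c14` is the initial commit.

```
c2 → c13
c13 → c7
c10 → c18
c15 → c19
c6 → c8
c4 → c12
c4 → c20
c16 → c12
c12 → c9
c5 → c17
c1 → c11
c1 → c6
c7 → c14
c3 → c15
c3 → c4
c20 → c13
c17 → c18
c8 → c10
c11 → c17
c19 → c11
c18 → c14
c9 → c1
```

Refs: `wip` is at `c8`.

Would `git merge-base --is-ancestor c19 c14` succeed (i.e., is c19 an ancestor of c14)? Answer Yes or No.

Ancestors of c14: {c14}.
c19 is not in that set, so it is not an ancestor of c14.

No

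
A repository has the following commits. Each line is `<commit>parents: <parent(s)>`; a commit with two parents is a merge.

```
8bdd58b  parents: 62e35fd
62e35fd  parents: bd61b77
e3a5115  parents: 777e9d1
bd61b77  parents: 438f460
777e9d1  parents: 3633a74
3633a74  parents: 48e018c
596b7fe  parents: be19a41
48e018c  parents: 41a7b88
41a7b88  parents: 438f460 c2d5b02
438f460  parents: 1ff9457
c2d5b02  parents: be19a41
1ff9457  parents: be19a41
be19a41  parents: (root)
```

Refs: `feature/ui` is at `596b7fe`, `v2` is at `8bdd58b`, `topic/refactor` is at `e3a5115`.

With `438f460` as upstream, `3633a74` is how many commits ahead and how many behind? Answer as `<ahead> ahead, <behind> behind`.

Reachable from 3633a74: {1ff9457, 3633a74, 41a7b88, 438f460, 48e018c, be19a41, c2d5b02}.
Reachable from 438f460: {1ff9457, 438f460, be19a41}.
Only in 3633a74's history (ahead): {3633a74, 41a7b88, 48e018c, c2d5b02} — 4.
Only in 438f460's history (behind): {} — 0.

4 ahead, 0 behind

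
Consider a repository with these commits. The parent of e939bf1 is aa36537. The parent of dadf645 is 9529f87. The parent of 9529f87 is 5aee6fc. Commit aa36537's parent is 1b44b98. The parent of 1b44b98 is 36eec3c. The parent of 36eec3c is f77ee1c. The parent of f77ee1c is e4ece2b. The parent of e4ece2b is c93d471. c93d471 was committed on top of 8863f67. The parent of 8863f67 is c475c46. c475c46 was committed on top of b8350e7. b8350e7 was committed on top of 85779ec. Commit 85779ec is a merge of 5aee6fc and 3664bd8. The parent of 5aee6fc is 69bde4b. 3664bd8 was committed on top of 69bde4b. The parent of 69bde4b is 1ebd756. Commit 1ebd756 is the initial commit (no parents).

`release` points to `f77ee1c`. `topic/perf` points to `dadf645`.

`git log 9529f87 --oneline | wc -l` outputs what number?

4

Walking parent pointers from 9529f87: reachable set = {1ebd756, 5aee6fc, 69bde4b, 9529f87}.
That is 4 commits.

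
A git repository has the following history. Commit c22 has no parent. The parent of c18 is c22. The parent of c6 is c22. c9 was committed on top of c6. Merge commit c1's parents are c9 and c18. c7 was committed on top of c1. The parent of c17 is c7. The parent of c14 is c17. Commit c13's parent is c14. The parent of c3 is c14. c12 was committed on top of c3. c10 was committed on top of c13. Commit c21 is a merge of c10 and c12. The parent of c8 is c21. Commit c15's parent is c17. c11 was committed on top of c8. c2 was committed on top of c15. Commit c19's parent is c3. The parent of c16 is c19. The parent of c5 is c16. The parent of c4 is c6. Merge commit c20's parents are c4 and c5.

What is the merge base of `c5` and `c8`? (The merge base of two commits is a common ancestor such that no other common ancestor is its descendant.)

Ancestors of c5: {c1, c14, c16, c17, c18, c19, c22, c3, c5, c6, c7, c9}.
Ancestors of c8: {c1, c10, c12, c13, c14, c17, c18, c21, c22, c3, c6, c7, c8, c9}.
Common ancestors: {c1, c14, c17, c18, c22, c3, c6, c7, c9}.
Among these, c3 is not an ancestor of any other common ancestor — it is the merge base.

c3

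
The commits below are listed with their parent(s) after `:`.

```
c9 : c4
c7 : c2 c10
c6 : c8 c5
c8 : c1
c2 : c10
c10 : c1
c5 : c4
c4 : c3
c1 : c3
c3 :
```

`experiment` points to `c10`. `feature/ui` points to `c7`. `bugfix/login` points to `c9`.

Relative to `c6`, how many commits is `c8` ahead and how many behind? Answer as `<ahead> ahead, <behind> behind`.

0 ahead, 3 behind

Reachable from c8: {c1, c3, c8}.
Reachable from c6: {c1, c3, c4, c5, c6, c8}.
Only in c8's history (ahead): {} — 0.
Only in c6's history (behind): {c4, c5, c6} — 3.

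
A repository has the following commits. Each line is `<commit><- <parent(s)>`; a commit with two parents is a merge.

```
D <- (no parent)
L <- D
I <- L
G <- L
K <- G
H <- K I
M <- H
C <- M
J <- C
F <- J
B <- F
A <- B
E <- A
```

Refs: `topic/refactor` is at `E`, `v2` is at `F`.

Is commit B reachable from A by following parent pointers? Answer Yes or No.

Ancestors of A (commits reachable by following parents): {A, B, C, D, F, G, H, I, J, K, L, M}.
B is in that set, so it is an ancestor of A.

Yes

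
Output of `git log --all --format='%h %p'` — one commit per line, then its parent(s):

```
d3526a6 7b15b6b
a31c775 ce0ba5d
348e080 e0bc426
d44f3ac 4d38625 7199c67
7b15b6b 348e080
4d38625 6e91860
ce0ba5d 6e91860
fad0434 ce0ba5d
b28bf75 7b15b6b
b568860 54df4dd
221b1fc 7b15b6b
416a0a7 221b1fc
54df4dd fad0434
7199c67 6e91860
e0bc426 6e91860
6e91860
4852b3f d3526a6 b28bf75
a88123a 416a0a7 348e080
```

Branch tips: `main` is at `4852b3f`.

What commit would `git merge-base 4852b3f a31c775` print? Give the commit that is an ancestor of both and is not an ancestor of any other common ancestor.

Ancestors of 4852b3f: {348e080, 4852b3f, 6e91860, 7b15b6b, b28bf75, d3526a6, e0bc426}.
Ancestors of a31c775: {6e91860, a31c775, ce0ba5d}.
Common ancestors: {6e91860}.
The only common ancestor is 6e91860, so it is the merge base.

6e91860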